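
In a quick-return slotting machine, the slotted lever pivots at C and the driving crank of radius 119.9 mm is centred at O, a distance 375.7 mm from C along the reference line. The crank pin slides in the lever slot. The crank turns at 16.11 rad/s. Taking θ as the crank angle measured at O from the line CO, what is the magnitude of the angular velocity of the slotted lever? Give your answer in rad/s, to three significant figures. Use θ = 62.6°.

ω = 16.11 rad/s
Crank pin A relative to C: A = (d + r cosθ, r sinθ); lever angle φ = atan2(r sinθ, d + r cosθ).
Differentiating tanφ: φ̇ = rω(d cosθ + r)/(d² + r² + 2dr cosθ).
d² + r² + 2dr cosθ = |CA|² = 0.196987 m²;  d cosθ + r = +0.2928 m.
|ω_lever| = |0.1199·16.11·+0.2928| / 0.196987 = 2.8711 rad/s.

2.87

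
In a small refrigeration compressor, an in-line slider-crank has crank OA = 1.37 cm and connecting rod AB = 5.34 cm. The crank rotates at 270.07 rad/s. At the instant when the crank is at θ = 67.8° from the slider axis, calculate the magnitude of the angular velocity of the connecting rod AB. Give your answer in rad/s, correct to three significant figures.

ω = 270.1 rad/s
The rod makes angle φ with the slider axis where L sinφ = r sinθ; differentiating, L cosφ·φ̇ = r ω cosθ.
L cosφ = √(L² − r² sin²θ) = 0.051872 m.
|ω_rod| = r ω |cosθ| / √(L² − r² sin²θ) = 0.0137·270.1·0.37784/0.051872 = 26.951 rad/s.

27.0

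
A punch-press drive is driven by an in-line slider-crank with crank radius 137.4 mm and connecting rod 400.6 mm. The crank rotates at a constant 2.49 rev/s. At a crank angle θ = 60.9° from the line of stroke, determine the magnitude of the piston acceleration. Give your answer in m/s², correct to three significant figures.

10.3

ω = 2π·2.49 = 15.65 rad/s
x(θ) = r cosθ + √(L² − r² sin²θ); with ω constant, a = ω²·d²x/dθ².
d²x/dθ² = −r cosθ − r²(cos2θ)/√u − r⁴ sin²2θ/(4u^{3/2}),  u = L² − r² sin²θ = 0.146067 m².
Substituting r = 0.1374 m, L = 0.4006 m, θ = 60.9°: d²x/dθ² = -0.041946 m.
a = ω²·d²x/dθ² = (15.65)²·(-0.041946) = -10.267 m/s²;  |a| = 10.267 m/s².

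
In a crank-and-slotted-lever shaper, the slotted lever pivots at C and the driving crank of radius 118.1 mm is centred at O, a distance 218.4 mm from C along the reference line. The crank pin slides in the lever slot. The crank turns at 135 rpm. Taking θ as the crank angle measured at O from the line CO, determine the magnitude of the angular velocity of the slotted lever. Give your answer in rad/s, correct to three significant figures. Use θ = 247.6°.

1.39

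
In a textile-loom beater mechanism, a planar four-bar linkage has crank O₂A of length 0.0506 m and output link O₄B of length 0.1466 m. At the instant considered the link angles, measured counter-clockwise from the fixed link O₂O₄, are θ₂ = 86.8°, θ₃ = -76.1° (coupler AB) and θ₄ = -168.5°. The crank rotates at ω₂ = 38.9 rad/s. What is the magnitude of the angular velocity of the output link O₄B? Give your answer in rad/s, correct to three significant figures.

ω₂ = 38.9 rad/s
Differentiating the loop-closure r₂e^{iθ₂}+r₃e^{iθ₃}=r₁+r₄e^{iθ₄} gives r₂ω₂e^{iθ₂}+r₃ω₃e^{iθ₃}=r₄ω₄e^{iθ₄}.
Eliminating the other unknown: ω₄ = r₂ω₂ sin(θ₂−θ₃) / [r₄ sin(θ₄−θ₃)].
Numerator sine = +0.29404; denominator sine = -0.99912.
Result = 0.0506·38.9·(+0.29404) / (0.1466·(-0.99912)) = -3.9514 rad/s; magnitude 3.9514 rad/s.

3.95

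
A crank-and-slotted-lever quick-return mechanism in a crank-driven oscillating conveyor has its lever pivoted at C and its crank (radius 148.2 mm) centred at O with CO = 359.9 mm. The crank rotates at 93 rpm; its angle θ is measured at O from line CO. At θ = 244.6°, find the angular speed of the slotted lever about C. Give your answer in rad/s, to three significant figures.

ω = 9.739 rad/s (from 93 rpm).
Crank pin A relative to C: A = (d + r cosθ, r sinθ); lever angle φ = atan2(r sinθ, d + r cosθ).
Differentiating tanφ: φ̇ = rω(d cosθ + r)/(d² + r² + 2dr cosθ).
d² + r² + 2dr cosθ = |CA|² = 0.105735 m²;  d cosθ + r = -0.0061738 m.
|ω_lever| = |0.1482·9.739·-0.0061738| / 0.105735 = 0.084273 rad/s.

0.0843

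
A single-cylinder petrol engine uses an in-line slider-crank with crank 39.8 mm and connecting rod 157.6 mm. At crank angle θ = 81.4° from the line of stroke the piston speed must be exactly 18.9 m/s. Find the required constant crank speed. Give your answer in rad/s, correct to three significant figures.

462

For an in-line slider-crank, |v_piston| = rω|sinθ|·[1 + r cosθ/√(L² − r² sin²θ)].
With r = 0.0398 m, L = 0.1576 m, θ = 81.4°: the bracketed kinematic factor |dx/dθ| = 0.040887 m.
ω = v/|dx/dθ| = 18.9/0.040887 = 462.25 rad/s.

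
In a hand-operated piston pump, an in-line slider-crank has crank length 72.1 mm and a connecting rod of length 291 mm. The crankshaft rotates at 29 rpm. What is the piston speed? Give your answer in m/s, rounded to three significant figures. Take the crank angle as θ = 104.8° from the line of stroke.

ω = 2π·29/60 = 3.037 rad/s
For an in-line slider-crank, x = r cosθ + √(L² − r² sin²θ), so v = −rω sinθ·[1 + r cosθ/√(L² − r² sin²θ)].
With r = 0.0721 m, L = 0.291 m, θ = 104.8°: √(L² − r² sin²θ) = 0.28253 m.
v = −0.0721·3.037·0.96682·[1 + 0.0721·-0.25545/0.28253] = -0.19789 m/s.
|v| = 0.19789 m/s.

0.198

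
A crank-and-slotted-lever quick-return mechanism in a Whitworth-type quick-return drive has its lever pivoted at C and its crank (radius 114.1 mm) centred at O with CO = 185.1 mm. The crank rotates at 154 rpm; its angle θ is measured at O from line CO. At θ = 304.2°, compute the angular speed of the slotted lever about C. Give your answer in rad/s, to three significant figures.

ω = 16.13 rad/s (from 154 rpm).
Crank pin A relative to C: A = (d + r cosθ, r sinθ); lever angle φ = atan2(r sinθ, d + r cosθ).
Differentiating tanφ: φ̇ = rω(d cosθ + r)/(d² + r² + 2dr cosθ).
d² + r² + 2dr cosθ = |CA|² = 0.0710231 m²;  d cosθ + r = +0.21814 m.
|ω_lever| = |0.1141·16.13·+0.21814| / 0.0710231 = 5.6516 rad/s.

5.65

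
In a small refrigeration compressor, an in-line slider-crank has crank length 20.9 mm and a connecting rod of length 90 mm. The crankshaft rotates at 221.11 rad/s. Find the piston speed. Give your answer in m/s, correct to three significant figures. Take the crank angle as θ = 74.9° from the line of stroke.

4.74

ω = 221.1 rad/s
For an in-line slider-crank, x = r cosθ + √(L² − r² sin²θ), so v = −rω sinθ·[1 + r cosθ/√(L² − r² sin²θ)].
With r = 0.0209 m, L = 0.09 m, θ = 74.9°: √(L² − r² sin²θ) = 0.087709 m.
v = −0.0209·221.1·0.96547·[1 + 0.0209·0.26050/0.087709] = -4.7386 m/s.
|v| = 4.7386 m/s.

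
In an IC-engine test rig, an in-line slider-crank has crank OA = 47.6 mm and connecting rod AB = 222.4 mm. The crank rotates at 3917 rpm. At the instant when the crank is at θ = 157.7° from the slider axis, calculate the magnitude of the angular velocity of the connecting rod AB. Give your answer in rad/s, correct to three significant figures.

ω = 410.2 rad/s (converted from 3917 rpm).
The rod makes angle φ with the slider axis where L sinφ = r sinθ; differentiating, L cosφ·φ̇ = r ω cosθ.
L cosφ = √(L² − r² sin²θ) = 0.22167 m.
|ω_rod| = r ω |cosθ| / √(L² − r² sin²θ) = 0.0476·410.2·0.92521/0.22167 = 81.495 rad/s.

81.5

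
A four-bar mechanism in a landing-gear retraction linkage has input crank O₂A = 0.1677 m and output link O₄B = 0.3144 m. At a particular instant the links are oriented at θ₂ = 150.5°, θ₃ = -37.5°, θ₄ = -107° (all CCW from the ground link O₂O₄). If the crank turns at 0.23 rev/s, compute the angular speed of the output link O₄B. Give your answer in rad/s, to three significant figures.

0.115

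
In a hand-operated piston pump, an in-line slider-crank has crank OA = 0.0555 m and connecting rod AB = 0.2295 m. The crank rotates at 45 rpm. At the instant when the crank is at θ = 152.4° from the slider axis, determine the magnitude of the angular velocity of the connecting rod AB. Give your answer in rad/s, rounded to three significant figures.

1.02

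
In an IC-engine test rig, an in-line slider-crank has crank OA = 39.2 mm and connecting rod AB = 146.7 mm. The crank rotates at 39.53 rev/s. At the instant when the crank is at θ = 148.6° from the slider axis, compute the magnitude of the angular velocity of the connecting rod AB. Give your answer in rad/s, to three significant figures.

ω = 248.4 rad/s (converted from 39.53 rev/s).
The rod makes angle φ with the slider axis where L sinφ = r sinθ; differentiating, L cosφ·φ̇ = r ω cosθ.
L cosφ = √(L² − r² sin²θ) = 0.14527 m.
|ω_rod| = r ω |cosθ| / √(L² − r² sin²θ) = 0.0392·248.4·0.85355/0.14527 = 57.206 rad/s.

57.2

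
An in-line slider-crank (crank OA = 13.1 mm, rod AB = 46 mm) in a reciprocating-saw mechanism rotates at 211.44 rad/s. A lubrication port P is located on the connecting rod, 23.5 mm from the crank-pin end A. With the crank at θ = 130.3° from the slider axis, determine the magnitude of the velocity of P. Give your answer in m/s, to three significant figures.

2.10

ω = 211.4 rad/s.  Crank-pin speed |V_A| = rω = 2.7699 m/s, perpendicular to OA.
Rod angle: sinφ = −(r/L) sinθ ⇒ φ = -12.544°; ω_rod = −rω cosθ/√(L²−r²sin²θ) = +39.899 rad/s.
V_P = V_A + ω_rod × AP, with AP = 0.0235 m along the rod.
Components: V_Px = −rω sinθ − a·ω_rod·sinφ = -1.9088 m/s;  V_Py = rω cosθ + a·ω_rod·cosφ = -0.87629 m/s.
|V_P| = √(V_Px² + V_Py²) = 2.1004 m/s.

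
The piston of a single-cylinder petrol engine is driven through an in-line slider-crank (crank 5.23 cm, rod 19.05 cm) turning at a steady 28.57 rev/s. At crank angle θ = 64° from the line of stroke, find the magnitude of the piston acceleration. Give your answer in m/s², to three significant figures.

451

ω = 2π·28.6 = 179.5 rad/s
x(θ) = r cosθ + √(L² − r² sin²θ); with ω constant, a = ω²·d²x/dθ².
d²x/dθ² = −r cosθ − r²(cos2θ)/√u − r⁴ sin²2θ/(4u^{3/2}),  u = L² − r² sin²θ = 0.0340806 m².
Substituting r = 0.0523 m, L = 0.1905 m, θ = 64°: d²x/dθ² = -0.013989 m.
a = ω²·d²x/dθ² = (179.5)²·(-0.013989) = -450.79 m/s²;  |a| = 450.79 m/s².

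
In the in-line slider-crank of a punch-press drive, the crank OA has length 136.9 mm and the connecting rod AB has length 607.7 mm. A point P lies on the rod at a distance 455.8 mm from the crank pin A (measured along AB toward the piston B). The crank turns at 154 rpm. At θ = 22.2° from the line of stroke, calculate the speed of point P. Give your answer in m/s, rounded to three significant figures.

ω = 16.13 rad/s.  Crank-pin speed |V_A| = rω = 2.2078 m/s, perpendicular to OA.
Rod angle: sinφ = −(r/L) sinθ ⇒ φ = -4.883°; ω_rod = −rω cosθ/√(L²−r²sin²θ) = -3.3759 rad/s.
V_P = V_A + ω_rod × AP, with AP = 0.4558 m along the rod.
Components: V_Px = −rω sinθ − a·ω_rod·sinφ = -0.96516 m/s;  V_Py = rω cosθ + a·ω_rod·cosφ = +0.51094 m/s.
|V_P| = √(V_Px² + V_Py²) = 1.0921 m/s.

1.09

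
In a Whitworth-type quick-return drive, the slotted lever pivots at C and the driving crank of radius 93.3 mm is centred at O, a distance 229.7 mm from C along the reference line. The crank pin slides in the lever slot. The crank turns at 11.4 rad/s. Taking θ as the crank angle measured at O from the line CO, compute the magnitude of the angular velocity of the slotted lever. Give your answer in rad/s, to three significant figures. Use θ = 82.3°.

ω = 11.4 rad/s
Crank pin A relative to C: A = (d + r cosθ, r sinθ); lever angle φ = atan2(r sinθ, d + r cosθ).
Differentiating tanφ: φ̇ = rω(d cosθ + r)/(d² + r² + 2dr cosθ).
d² + r² + 2dr cosθ = |CA|² = 0.0672099 m²;  d cosθ + r = +0.12408 m.
|ω_lever| = |0.0933·11.4·+0.12408| / 0.0672099 = 1.9636 rad/s.

1.96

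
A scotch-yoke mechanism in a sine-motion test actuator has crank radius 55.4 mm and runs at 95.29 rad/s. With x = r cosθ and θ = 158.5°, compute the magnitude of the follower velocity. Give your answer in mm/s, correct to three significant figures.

ω = 95.29 rad/s
x = r cosθ ⇒ ẋ = −rω sinθ.
|v| = rω|sinθ| = 0.0554·95.29·|sin 158.5°| = 1.9348 m/s = 1934.8 mm/s.

1930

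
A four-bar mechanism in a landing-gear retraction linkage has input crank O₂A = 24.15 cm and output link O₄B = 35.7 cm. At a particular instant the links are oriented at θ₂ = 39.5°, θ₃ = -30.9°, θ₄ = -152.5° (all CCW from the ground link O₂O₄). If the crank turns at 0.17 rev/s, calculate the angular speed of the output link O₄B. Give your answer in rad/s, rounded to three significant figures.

ω₂ = 1.068 rad/s (from 0.17 rev/s).
Differentiating the loop-closure r₂e^{iθ₂}+r₃e^{iθ₃}=r₁+r₄e^{iθ₄} gives r₂ω₂e^{iθ₂}+r₃ω₃e^{iθ₃}=r₄ω₄e^{iθ₄}.
Eliminating the other unknown: ω₄ = r₂ω₂ sin(θ₂−θ₃) / [r₄ sin(θ₄−θ₃)].
Numerator sine = +0.94206; denominator sine = -0.85173.
Result = 0.2415·1.068·(+0.94206) / (0.357·(-0.85173)) = -0.7992 rad/s; magnitude 0.7992 rad/s.

0.799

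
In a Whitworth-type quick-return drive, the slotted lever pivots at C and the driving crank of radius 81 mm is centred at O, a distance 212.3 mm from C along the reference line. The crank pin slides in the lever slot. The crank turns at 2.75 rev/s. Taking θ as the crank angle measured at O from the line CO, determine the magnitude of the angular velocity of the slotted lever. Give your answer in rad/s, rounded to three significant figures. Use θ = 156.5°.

7.92

ω = 17.28 rad/s (from 2.75 rev/s).
Crank pin A relative to C: A = (d + r cosθ, r sinθ); lever angle φ = atan2(r sinθ, d + r cosθ).
Differentiating tanφ: φ̇ = rω(d cosθ + r)/(d² + r² + 2dr cosθ).
d² + r² + 2dr cosθ = |CA|² = 0.0200922 m²;  d cosθ + r = -0.11369 m.
|ω_lever| = |0.081·17.28·-0.11369| / 0.0200922 = 7.9195 rad/s.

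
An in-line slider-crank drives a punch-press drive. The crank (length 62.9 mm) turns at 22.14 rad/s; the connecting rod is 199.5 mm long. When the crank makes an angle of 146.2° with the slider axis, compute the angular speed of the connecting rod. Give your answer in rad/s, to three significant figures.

5.89

ω = 22.14 rad/s
The rod makes angle φ with the slider axis where L sinφ = r sinθ; differentiating, L cosφ·φ̇ = r ω cosθ.
L cosφ = √(L² − r² sin²θ) = 0.19641 m.
|ω_rod| = r ω |cosθ| / √(L² − r² sin²θ) = 0.0629·22.14·0.83098/0.19641 = 5.892 rad/s.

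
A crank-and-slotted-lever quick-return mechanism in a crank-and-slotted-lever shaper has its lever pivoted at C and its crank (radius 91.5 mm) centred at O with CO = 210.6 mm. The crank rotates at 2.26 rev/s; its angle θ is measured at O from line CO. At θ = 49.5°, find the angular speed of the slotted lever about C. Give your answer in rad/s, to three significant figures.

ω = 14.2 rad/s (from 2.26 rev/s).
Crank pin A relative to C: A = (d + r cosθ, r sinθ); lever angle φ = atan2(r sinθ, d + r cosθ).
Differentiating tanφ: φ̇ = rω(d cosθ + r)/(d² + r² + 2dr cosθ).
d² + r² + 2dr cosθ = |CA|² = 0.0777542 m²;  d cosθ + r = +0.22827 m.
|ω_lever| = |0.0915·14.2·+0.22827| / 0.0777542 = 3.8145 rad/s.

3.81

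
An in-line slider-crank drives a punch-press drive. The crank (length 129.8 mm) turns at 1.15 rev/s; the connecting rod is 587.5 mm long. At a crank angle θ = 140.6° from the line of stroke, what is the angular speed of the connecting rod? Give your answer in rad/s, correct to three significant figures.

ω = 7.226 rad/s (converted from 1.15 rev/s).
The rod makes angle φ with the slider axis where L sinφ = r sinθ; differentiating, L cosφ·φ̇ = r ω cosθ.
L cosφ = √(L² − r² sin²θ) = 0.58169 m.
|ω_rod| = r ω |cosθ| / √(L² − r² sin²θ) = 0.1298·7.226·0.77273/0.58169 = 1.2459 rad/s.

1.25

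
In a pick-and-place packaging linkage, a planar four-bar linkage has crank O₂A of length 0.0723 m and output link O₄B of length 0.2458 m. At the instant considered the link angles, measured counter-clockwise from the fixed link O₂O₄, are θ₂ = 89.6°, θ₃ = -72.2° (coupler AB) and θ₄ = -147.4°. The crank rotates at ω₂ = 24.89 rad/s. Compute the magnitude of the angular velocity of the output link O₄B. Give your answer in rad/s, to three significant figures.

2.37

ω₂ = 24.89 rad/s
Differentiating the loop-closure r₂e^{iθ₂}+r₃e^{iθ₃}=r₁+r₄e^{iθ₄} gives r₂ω₂e^{iθ₂}+r₃ω₃e^{iθ₃}=r₄ω₄e^{iθ₄}.
Eliminating the other unknown: ω₄ = r₂ω₂ sin(θ₂−θ₃) / [r₄ sin(θ₄−θ₃)].
Numerator sine = +0.31233; denominator sine = -0.96682.
Result = 0.0723·24.89·(+0.31233) / (0.2458·(-0.96682)) = -2.3651 rad/s; magnitude 2.3651 rad/s.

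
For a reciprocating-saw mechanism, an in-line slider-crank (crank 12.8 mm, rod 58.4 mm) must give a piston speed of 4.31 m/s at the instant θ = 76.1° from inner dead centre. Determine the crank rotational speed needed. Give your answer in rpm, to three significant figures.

For an in-line slider-crank, |v_piston| = rω|sinθ|·[1 + r cosθ/√(L² − r² sin²θ)].
With r = 0.0128 m, L = 0.0584 m, θ = 76.1°: the bracketed kinematic factor |dx/dθ| = 0.013095 m.
ω = v/|dx/dθ| = 4.31/0.013095 = 329.14 rad/s.
N = 60ω/(2π) = 3143.1 rpm.

3140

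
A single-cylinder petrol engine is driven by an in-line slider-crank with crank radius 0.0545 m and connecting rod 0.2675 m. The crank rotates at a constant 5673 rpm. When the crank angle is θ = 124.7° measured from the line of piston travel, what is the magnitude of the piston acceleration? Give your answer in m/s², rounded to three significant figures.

12300

ω = 2π·5673/60 = 594.1 rad/s
x(θ) = r cosθ + √(L² − r² sin²θ); with ω constant, a = ω²·d²x/dθ².
d²x/dθ² = −r cosθ − r²(cos2θ)/√u − r⁴ sin²2θ/(4u^{3/2}),  u = L² − r² sin²θ = 0.0695486 m².
Substituting r = 0.0545 m, L = 0.2675 m, θ = 124.7°: d²x/dθ² = +0.034883 m.
a = ω²·d²x/dθ² = (594.1)²·(+0.034883) = +12311 m/s²;  |a| = 12311 m/s².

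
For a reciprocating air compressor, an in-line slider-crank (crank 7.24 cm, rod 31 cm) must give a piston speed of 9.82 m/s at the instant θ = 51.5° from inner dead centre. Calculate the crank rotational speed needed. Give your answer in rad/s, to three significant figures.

For an in-line slider-crank, |v_piston| = rω|sinθ|·[1 + r cosθ/√(L² − r² sin²θ)].
With r = 0.0724 m, L = 0.31 m, θ = 51.5°: the bracketed kinematic factor |dx/dθ| = 0.06504 m.
ω = v/|dx/dθ| = 9.82/0.06504 = 150.98 rad/s.

151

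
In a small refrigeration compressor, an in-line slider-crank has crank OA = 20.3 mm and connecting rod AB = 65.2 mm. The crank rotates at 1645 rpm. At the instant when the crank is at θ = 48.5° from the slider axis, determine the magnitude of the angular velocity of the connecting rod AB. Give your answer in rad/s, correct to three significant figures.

ω = 172.3 rad/s (converted from 1645 rpm).
The rod makes angle φ with the slider axis where L sinφ = r sinθ; differentiating, L cosφ·φ̇ = r ω cosθ.
L cosφ = √(L² − r² sin²θ) = 0.063403 m.
|ω_rod| = r ω |cosθ| / √(L² − r² sin²θ) = 0.0203·172.3·0.66262/0.063403 = 36.547 rad/s.

36.5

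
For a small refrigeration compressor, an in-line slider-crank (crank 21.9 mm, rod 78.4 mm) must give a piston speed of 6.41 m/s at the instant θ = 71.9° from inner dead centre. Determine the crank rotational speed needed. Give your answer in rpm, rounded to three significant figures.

2700

For an in-line slider-crank, |v_piston| = rω|sinθ|·[1 + r cosθ/√(L² − r² sin²θ)].
With r = 0.0219 m, L = 0.0784 m, θ = 71.9°: the bracketed kinematic factor |dx/dθ| = 0.02269 m.
ω = v/|dx/dθ| = 6.41/0.02269 = 282.5 rad/s.
N = 60ω/(2π) = 2697.7 rpm.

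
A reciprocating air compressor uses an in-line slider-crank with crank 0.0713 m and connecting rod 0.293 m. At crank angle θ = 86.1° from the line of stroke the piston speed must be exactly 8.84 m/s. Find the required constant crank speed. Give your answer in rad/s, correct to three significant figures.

122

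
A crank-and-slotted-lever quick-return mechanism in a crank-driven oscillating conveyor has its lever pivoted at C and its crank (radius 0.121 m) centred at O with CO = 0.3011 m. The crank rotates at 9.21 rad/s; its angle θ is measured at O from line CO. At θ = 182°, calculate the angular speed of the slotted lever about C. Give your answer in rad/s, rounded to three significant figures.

ω = 9.21 rad/s
Crank pin A relative to C: A = (d + r cosθ, r sinθ); lever angle φ = atan2(r sinθ, d + r cosθ).
Differentiating tanφ: φ̇ = rω(d cosθ + r)/(d² + r² + 2dr cosθ).
d² + r² + 2dr cosθ = |CA|² = 0.0324804 m²;  d cosθ + r = -0.17992 m.
|ω_lever| = |0.121·9.21·-0.17992| / 0.0324804 = 6.173 rad/s.

6.17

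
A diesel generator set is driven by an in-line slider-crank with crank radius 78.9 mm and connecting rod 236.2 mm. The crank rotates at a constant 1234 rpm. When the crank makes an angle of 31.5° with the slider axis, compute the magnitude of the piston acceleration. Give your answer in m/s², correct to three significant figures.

ω = 2π·1234/60 = 129.2 rad/s
x(θ) = r cosθ + √(L² − r² sin²θ); with ω constant, a = ω²·d²x/dθ².
d²x/dθ² = −r cosθ − r²(cos2θ)/√u − r⁴ sin²2θ/(4u^{3/2}),  u = L² − r² sin²θ = 0.0540909 m².
Substituting r = 0.0789 m, L = 0.2362 m, θ = 31.5°: d²x/dθ² = -0.080036 m.
a = ω²·d²x/dθ² = (129.2)²·(-0.080036) = -1336.5 m/s²;  |a| = 1336.5 m/s².

1340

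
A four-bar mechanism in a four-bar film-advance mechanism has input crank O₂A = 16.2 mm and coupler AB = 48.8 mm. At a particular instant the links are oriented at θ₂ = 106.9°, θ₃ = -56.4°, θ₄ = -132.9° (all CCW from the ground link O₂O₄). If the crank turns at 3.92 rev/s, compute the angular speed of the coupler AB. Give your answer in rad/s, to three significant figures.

7.27

ω₂ = 24.63 rad/s (from 3.92 rev/s).
Differentiating the loop-closure r₂e^{iθ₂}+r₃e^{iθ₃}=r₁+r₄e^{iθ₄} gives r₂ω₂e^{iθ₂}+r₃ω₃e^{iθ₃}=r₄ω₄e^{iθ₄}.
Eliminating the other unknown: ω₃ = r₂ω₂ sin(θ₄−θ₂) / [r₃ sin(θ₃−θ₄)].
Numerator sine = +0.86427; denominator sine = +0.97237.
Result = 0.0162·24.63·(+0.86427) / (0.0488·(+0.97237)) = +7.2674 rad/s; magnitude 7.2674 rad/s.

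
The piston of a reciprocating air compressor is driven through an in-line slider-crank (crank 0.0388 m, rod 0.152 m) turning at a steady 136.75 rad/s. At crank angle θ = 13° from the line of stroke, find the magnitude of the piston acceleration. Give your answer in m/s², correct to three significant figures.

874

ω = 136.8 rad/s
x(θ) = r cosθ + √(L² − r² sin²θ); with ω constant, a = ω²·d²x/dθ².
d²x/dθ² = −r cosθ − r²(cos2θ)/√u − r⁴ sin²2θ/(4u^{3/2}),  u = L² − r² sin²θ = 0.0230278 m².
Substituting r = 0.0388 m, L = 0.152 m, θ = 13°: d²x/dθ² = -0.046753 m.
a = ω²·d²x/dθ² = (136.8)²·(-0.046753) = -874.31 m/s²;  |a| = 874.31 m/s².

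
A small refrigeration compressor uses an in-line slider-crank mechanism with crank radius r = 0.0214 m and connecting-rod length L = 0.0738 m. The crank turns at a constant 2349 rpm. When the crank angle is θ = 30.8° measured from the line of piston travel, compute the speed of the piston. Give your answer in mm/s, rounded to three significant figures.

3370

ω = 2π·2349/60 = 246 rad/s
For an in-line slider-crank, x = r cosθ + √(L² − r² sin²θ), so v = −rω sinθ·[1 + r cosθ/√(L² − r² sin²θ)].
With r = 0.0214 m, L = 0.0738 m, θ = 30.8°: √(L² − r² sin²θ) = 0.072982 m.
v = −0.0214·246·0.51204·[1 + 0.0214·0.85896/0.072982] = -3.3743 m/s.
|v| = 3.3743 m/s = 3374.3 mm/s.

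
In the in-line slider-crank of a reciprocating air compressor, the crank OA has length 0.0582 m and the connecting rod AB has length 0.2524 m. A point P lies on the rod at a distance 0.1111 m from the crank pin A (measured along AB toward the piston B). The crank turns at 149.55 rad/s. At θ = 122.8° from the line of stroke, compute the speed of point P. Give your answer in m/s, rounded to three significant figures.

7.39

ω = 149.6 rad/s.  Crank-pin speed |V_A| = rω = 8.7038 m/s, perpendicular to OA.
Rod angle: sinφ = −(r/L) sinθ ⇒ φ = -11.176°; ω_rod = −rω cosθ/√(L²−r²sin²θ) = +19.041 rad/s.
V_P = V_A + ω_rod × AP, with AP = 0.1111 m along the rod.
Components: V_Px = −rω sinθ − a·ω_rod·sinφ = -6.9061 m/s;  V_Py = rω cosθ + a·ω_rod·cosφ = -2.6395 m/s.
|V_P| = √(V_Px² + V_Py²) = 7.3933 m/s.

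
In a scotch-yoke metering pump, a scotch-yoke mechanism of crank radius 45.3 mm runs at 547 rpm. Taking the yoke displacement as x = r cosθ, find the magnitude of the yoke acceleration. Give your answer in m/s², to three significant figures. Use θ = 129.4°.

ω = 57.28 rad/s (from 547 rpm).
x = r cosθ ⇒ ẍ = −rω² cosθ (ω constant).
|a| = rω²|cosθ| = 0.0453·(57.28)²·|cos 129.4°| = 94.345 m/s².

94.3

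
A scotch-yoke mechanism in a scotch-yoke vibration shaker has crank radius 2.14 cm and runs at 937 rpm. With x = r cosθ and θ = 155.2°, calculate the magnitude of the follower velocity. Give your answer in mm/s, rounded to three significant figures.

ω = 98.12 rad/s (from 937 rpm).
x = r cosθ ⇒ ẋ = −rω sinθ.
|v| = rω|sinθ| = 0.0214·98.12·|sin 155.2°| = 0.88077 m/s = 880.77 mm/s.

881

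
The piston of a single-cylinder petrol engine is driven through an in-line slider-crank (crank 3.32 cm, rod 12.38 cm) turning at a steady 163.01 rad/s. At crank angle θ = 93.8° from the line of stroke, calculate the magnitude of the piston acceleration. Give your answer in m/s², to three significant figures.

302

ω = 163 rad/s
x(θ) = r cosθ + √(L² − r² sin²θ); with ω constant, a = ω²·d²x/dθ².
d²x/dθ² = −r cosθ − r²(cos2θ)/√u − r⁴ sin²2θ/(4u^{3/2}),  u = L² − r² sin²θ = 0.014229 m².
Substituting r = 0.0332 m, L = 0.1238 m, θ = 93.8°: d²x/dθ² = +0.011356 m.
a = ω²·d²x/dθ² = (163)²·(+0.011356) = +301.76 m/s²;  |a| = 301.76 m/s².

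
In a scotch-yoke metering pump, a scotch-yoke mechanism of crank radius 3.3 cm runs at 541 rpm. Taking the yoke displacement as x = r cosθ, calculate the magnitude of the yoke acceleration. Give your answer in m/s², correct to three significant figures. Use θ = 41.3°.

ω = 56.65 rad/s (from 541 rpm).
x = r cosθ ⇒ ẍ = −rω² cosθ (ω constant).
|a| = rω²|cosθ| = 0.033·(56.65)²·|cos 41.3°| = 79.572 m/s².

79.6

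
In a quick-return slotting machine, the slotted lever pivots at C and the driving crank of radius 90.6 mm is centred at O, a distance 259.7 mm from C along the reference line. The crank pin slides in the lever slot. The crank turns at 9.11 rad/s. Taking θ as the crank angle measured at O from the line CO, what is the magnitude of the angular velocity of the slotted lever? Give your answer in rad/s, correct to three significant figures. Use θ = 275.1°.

ω = 9.11 rad/s
Crank pin A relative to C: A = (d + r cosθ, r sinθ); lever angle φ = atan2(r sinθ, d + r cosθ).
Differentiating tanφ: φ̇ = rω(d cosθ + r)/(d² + r² + 2dr cosθ).
d² + r² + 2dr cosθ = |CA|² = 0.0798356 m²;  d cosθ + r = +0.11369 m.
|ω_lever| = |0.0906·9.11·+0.11369| / 0.0798356 = 1.1753 rad/s.

1.18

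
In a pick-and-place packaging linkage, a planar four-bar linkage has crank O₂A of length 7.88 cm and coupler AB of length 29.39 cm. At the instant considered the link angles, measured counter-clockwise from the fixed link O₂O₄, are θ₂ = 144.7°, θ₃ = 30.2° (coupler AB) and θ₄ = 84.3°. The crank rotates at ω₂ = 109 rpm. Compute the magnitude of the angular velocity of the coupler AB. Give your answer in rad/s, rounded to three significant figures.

3.29

ω₂ = 11.41 rad/s (from 109 rpm).
Differentiating the loop-closure r₂e^{iθ₂}+r₃e^{iθ₃}=r₁+r₄e^{iθ₄} gives r₂ω₂e^{iθ₂}+r₃ω₃e^{iθ₃}=r₄ω₄e^{iθ₄}.
Eliminating the other unknown: ω₃ = r₂ω₂ sin(θ₄−θ₂) / [r₃ sin(θ₃−θ₄)].
Numerator sine = -0.86949; denominator sine = -0.81004.
Result = 0.0788·11.41·(-0.86949) / (0.2939·(-0.81004)) = +3.285 rad/s; magnitude 3.285 rad/s.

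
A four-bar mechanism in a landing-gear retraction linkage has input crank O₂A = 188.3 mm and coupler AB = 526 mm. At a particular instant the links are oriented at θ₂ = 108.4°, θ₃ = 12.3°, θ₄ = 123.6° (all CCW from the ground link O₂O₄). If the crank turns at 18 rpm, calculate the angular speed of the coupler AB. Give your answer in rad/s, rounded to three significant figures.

ω₂ = 1.885 rad/s (from 18 rpm).
Differentiating the loop-closure r₂e^{iθ₂}+r₃e^{iθ₃}=r₁+r₄e^{iθ₄} gives r₂ω₂e^{iθ₂}+r₃ω₃e^{iθ₃}=r₄ω₄e^{iθ₄}.
Eliminating the other unknown: ω₃ = r₂ω₂ sin(θ₄−θ₂) / [r₃ sin(θ₃−θ₄)].
Numerator sine = +0.26219; denominator sine = -0.93169.
Result = 0.1883·1.885·(+0.26219) / (0.526·(-0.93169)) = -0.18989 rad/s; magnitude 0.18989 rad/s.

0.190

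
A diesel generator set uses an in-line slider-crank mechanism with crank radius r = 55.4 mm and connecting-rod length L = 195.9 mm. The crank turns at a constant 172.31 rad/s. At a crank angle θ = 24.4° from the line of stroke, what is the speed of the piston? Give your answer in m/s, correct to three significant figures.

4.97

ω = 172.3 rad/s
For an in-line slider-crank, x = r cosθ + √(L² − r² sin²θ), so v = −rω sinθ·[1 + r cosθ/√(L² − r² sin²θ)].
With r = 0.0554 m, L = 0.1959 m, θ = 24.4°: √(L² − r² sin²θ) = 0.19456 m.
v = −0.0554·172.3·0.41310·[1 + 0.0554·0.91068/0.19456] = -4.9661 m/s.
|v| = 4.9661 m/s.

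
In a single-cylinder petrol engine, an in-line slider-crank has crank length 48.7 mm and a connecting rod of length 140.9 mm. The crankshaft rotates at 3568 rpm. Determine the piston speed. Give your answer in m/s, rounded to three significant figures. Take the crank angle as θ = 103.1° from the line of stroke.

16.2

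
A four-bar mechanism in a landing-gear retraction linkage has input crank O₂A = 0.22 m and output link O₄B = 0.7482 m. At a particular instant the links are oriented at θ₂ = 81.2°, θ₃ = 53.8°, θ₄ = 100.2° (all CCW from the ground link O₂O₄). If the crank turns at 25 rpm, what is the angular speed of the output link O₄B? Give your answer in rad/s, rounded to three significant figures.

ω₂ = 2.618 rad/s (from 25 rpm).
Differentiating the loop-closure r₂e^{iθ₂}+r₃e^{iθ₃}=r₁+r₄e^{iθ₄} gives r₂ω₂e^{iθ₂}+r₃ω₃e^{iθ₃}=r₄ω₄e^{iθ₄}.
Eliminating the other unknown: ω₄ = r₂ω₂ sin(θ₂−θ₃) / [r₄ sin(θ₄−θ₃)].
Numerator sine = +0.46020; denominator sine = +0.72417.
Result = 0.22·2.618·(+0.46020) / (0.7482·(+0.72417)) = +0.48919 rad/s; magnitude 0.48919 rad/s.

0.489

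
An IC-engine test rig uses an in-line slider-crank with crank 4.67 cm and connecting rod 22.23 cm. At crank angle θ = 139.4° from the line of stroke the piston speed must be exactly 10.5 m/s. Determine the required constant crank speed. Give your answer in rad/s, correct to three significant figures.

412

For an in-line slider-crank, |v_piston| = rω|sinθ|·[1 + r cosθ/√(L² − r² sin²θ)].
With r = 0.0467 m, L = 0.2223 m, θ = 139.4°: the bracketed kinematic factor |dx/dθ| = 0.025498 m.
ω = v/|dx/dθ| = 10.5/0.025498 = 411.8 rad/s.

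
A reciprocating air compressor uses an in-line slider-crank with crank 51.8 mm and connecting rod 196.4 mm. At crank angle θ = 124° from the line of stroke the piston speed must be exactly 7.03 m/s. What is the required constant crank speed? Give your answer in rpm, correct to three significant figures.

For an in-line slider-crank, |v_piston| = rω|sinθ|·[1 + r cosθ/√(L² − r² sin²θ)].
With r = 0.0518 m, L = 0.1964 m, θ = 124°: the bracketed kinematic factor |dx/dθ| = 0.036453 m.
ω = v/|dx/dθ| = 7.03/0.036453 = 192.85 rad/s.
N = 60ω/(2π) = 1841.6 rpm.

1840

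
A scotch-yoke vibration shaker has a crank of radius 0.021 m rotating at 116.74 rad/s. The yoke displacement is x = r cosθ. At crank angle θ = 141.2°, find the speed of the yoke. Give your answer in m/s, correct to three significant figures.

ω = 116.7 rad/s
x = r cosθ ⇒ ẋ = −rω sinθ.
|v| = rω|sinθ| = 0.021·116.7·|sin 141.2°| = 1.5361 m/s.

1.54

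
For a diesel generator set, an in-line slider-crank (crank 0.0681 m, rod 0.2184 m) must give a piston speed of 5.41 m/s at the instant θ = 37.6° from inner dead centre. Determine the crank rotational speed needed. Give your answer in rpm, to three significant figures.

993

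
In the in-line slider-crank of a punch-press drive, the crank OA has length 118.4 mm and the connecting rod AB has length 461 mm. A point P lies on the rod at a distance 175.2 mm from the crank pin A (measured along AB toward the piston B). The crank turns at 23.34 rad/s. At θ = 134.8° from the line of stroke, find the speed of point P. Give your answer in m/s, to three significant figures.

ω = 23.34 rad/s.  Crank-pin speed |V_A| = rω = 2.7635 m/s, perpendicular to OA.
Rod angle: sinφ = −(r/L) sinθ ⇒ φ = -10.500°; ω_rod = −rω cosθ/√(L²−r²sin²θ) = +4.2959 rad/s.
V_P = V_A + ω_rod × AP, with AP = 0.1752 m along the rod.
Components: V_Px = −rω sinθ − a·ω_rod·sinφ = -1.8237 m/s;  V_Py = rω cosθ + a·ω_rod·cosφ = -1.2072 m/s.
|V_P| = √(V_Px² + V_Py²) = 2.1871 m/s.

2.19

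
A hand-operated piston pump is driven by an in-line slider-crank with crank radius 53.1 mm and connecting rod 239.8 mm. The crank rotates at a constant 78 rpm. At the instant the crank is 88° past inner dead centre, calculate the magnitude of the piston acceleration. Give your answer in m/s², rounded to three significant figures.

ω = 2π·78/60 = 8.168 rad/s
x(θ) = r cosθ + √(L² − r² sin²θ); with ω constant, a = ω²·d²x/dθ².
d²x/dθ² = −r cosθ − r²(cos2θ)/√u − r⁴ sin²2θ/(4u^{3/2}),  u = L² − r² sin²θ = 0.0546879 m².
Substituting r = 0.0531 m, L = 0.2398 m, θ = 88°: d²x/dθ² = +0.010174 m.
a = ω²·d²x/dθ² = (8.168)²·(+0.010174) = +0.67878 m/s²;  |a| = 0.67878 m/s².

0.679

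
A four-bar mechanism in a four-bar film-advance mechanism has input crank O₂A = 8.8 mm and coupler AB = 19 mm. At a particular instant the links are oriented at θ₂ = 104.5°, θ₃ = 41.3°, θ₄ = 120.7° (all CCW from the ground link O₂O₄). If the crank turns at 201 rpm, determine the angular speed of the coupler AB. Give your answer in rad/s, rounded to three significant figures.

2.77

ω₂ = 21.05 rad/s (from 201 rpm).
Differentiating the loop-closure r₂e^{iθ₂}+r₃e^{iθ₃}=r₁+r₄e^{iθ₄} gives r₂ω₂e^{iθ₂}+r₃ω₃e^{iθ₃}=r₄ω₄e^{iθ₄}.
Eliminating the other unknown: ω₃ = r₂ω₂ sin(θ₄−θ₂) / [r₃ sin(θ₃−θ₄)].
Numerator sine = +0.27899; denominator sine = -0.98294.
Result = 0.0088·21.05·(+0.27899) / (0.019·(-0.98294)) = -2.7671 rad/s; magnitude 2.7671 rad/s.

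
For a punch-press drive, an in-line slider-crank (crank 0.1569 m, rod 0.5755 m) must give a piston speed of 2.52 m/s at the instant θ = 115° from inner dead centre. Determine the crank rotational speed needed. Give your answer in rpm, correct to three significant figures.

192

For an in-line slider-crank, |v_piston| = rω|sinθ|·[1 + r cosθ/√(L² − r² sin²θ)].
With r = 0.1569 m, L = 0.5755 m, θ = 115°: the bracketed kinematic factor |dx/dθ| = 0.12529 m.
ω = v/|dx/dθ| = 2.52/0.12529 = 20.113 rad/s.
N = 60ω/(2π) = 192.07 rpm.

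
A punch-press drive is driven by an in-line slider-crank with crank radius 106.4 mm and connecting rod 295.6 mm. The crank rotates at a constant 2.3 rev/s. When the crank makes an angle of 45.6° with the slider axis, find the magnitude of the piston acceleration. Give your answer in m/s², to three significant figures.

ω = 2π·2.3 = 14.45 rad/s
x(θ) = r cosθ + √(L² − r² sin²θ); with ω constant, a = ω²·d²x/dθ².
d²x/dθ² = −r cosθ − r²(cos2θ)/√u − r⁴ sin²2θ/(4u^{3/2}),  u = L² − r² sin²θ = 0.0816003 m².
Substituting r = 0.1064 m, L = 0.2956 m, θ = 45.6°: d²x/dθ² = -0.074988 m.
a = ω²·d²x/dθ² = (14.45)²·(-0.074988) = -15.661 m/s²;  |a| = 15.661 m/s².

15.7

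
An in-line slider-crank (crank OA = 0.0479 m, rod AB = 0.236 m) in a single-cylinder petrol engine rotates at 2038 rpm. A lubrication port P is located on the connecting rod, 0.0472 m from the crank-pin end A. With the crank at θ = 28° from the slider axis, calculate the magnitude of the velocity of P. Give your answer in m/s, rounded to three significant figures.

ω = 213.4 rad/s.  Crank-pin speed |V_A| = rω = 10.223 m/s, perpendicular to OA.
Rod angle: sinφ = −(r/L) sinθ ⇒ φ = -5.468°; ω_rod = −rω cosθ/√(L²−r²sin²θ) = -38.421 rad/s.
V_P = V_A + ω_rod × AP, with AP = 0.0472 m along the rod.
Components: V_Px = −rω sinθ − a·ω_rod·sinφ = -4.9721 m/s;  V_Py = rω cosθ + a·ω_rod·cosφ = +7.2209 m/s.
|V_P| = √(V_Px² + V_Py²) = 8.7672 m/s.

8.77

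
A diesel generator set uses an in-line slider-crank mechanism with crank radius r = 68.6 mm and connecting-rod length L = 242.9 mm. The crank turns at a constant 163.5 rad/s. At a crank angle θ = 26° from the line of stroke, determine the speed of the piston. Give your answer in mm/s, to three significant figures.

ω = 163.5 rad/s
For an in-line slider-crank, x = r cosθ + √(L² − r² sin²θ), so v = −rω sinθ·[1 + r cosθ/√(L² − r² sin²θ)].
With r = 0.0686 m, L = 0.2429 m, θ = 26°: √(L² − r² sin²θ) = 0.24103 m.
v = −0.0686·163.5·0.43837·[1 + 0.0686·0.89879/0.24103] = -6.1746 m/s.
|v| = 6.1746 m/s = 6174.6 mm/s.

6170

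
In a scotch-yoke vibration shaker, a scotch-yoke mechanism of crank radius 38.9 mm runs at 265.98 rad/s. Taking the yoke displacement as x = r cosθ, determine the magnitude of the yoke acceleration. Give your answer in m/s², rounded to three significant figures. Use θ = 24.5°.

2500

ω = 266 rad/s
x = r cosθ ⇒ ẍ = −rω² cosθ (ω constant).
|a| = rω²|cosθ| = 0.0389·(266)²·|cos 24.5°| = 2504.2 m/s².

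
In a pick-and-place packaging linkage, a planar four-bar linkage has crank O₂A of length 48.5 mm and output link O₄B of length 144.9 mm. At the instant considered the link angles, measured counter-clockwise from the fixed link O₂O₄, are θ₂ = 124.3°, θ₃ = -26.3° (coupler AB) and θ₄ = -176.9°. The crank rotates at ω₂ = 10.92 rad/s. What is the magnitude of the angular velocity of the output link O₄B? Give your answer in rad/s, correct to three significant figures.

ω₂ = 10.92 rad/s
Differentiating the loop-closure r₂e^{iθ₂}+r₃e^{iθ₃}=r₁+r₄e^{iθ₄} gives r₂ω₂e^{iθ₂}+r₃ω₃e^{iθ₃}=r₄ω₄e^{iθ₄}.
Eliminating the other unknown: ω₄ = r₂ω₂ sin(θ₂−θ₃) / [r₄ sin(θ₄−θ₃)].
Numerator sine = +0.49090; denominator sine = -0.49090.
Result = 0.0485·10.92·(+0.49090) / (0.1449·(-0.49090)) = -3.6551 rad/s; magnitude 3.6551 rad/s.

3.66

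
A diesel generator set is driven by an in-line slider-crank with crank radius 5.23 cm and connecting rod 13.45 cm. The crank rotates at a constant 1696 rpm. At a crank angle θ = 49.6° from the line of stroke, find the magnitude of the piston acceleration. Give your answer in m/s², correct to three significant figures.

989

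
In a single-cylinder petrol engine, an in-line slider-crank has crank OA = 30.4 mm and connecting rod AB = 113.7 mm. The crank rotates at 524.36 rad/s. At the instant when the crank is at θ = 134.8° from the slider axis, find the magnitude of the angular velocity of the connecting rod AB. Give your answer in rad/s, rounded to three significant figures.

ω = 524.4 rad/s
The rod makes angle φ with the slider axis where L sinφ = r sinθ; differentiating, L cosφ·φ̇ = r ω cosθ.
L cosφ = √(L² − r² sin²θ) = 0.11164 m.
|ω_rod| = r ω |cosθ| / √(L² − r² sin²θ) = 0.0304·524.4·0.70463/0.11164 = 100.62 rad/s.

101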